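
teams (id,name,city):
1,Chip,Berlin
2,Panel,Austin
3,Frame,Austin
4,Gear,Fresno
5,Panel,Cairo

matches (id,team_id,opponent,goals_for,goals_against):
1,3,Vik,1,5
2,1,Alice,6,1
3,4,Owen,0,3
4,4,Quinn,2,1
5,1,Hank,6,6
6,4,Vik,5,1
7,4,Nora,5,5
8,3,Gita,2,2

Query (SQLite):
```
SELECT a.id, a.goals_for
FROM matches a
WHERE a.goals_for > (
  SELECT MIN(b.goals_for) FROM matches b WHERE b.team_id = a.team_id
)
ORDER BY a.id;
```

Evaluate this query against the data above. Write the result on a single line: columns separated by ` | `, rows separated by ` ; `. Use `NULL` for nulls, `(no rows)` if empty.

For each matches row a, compute MIN(goals_for) over rows sharing a.team_id.
Keep row a if a.goals_for > that per-group MIN.
  team_id=1: MIN(goals_for) = 6
  team_id=3: MIN(goals_for) = 1
  team_id=4: MIN(goals_for) = 0

4 | 2 ; 6 | 5 ; 7 | 5 ; 8 | 2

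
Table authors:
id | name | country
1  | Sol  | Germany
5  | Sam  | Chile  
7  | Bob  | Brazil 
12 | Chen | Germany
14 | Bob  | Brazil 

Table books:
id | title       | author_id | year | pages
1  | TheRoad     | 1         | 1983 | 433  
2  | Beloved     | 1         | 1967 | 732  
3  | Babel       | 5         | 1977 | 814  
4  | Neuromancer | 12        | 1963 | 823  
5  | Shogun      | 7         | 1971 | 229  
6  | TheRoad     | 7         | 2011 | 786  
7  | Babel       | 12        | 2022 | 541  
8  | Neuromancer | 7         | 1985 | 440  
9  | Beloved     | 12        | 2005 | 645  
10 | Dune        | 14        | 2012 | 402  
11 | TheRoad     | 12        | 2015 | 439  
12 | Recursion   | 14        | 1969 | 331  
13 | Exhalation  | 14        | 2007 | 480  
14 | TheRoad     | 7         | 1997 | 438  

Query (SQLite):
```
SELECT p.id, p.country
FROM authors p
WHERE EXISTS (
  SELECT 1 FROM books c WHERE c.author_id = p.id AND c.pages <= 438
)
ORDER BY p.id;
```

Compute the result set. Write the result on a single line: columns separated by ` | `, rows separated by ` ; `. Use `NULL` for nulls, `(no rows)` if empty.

1 | Germany ; 7 | Brazil ; 14 | Brazil

For each authors row, check whether any books with matching author_id has pages <= 438.
Keep rows where that is true.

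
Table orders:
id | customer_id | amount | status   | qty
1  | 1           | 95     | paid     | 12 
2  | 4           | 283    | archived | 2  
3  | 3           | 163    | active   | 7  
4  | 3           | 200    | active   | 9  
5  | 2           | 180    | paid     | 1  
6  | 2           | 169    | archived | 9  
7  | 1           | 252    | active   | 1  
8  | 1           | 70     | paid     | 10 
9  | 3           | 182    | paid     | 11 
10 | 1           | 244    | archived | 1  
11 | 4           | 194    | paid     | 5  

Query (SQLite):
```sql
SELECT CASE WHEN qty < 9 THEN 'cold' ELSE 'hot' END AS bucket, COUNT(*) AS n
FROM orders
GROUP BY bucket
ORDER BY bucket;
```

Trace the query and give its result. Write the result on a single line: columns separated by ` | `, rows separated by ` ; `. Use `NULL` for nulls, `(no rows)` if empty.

cold | 6 ; hot | 5

Bucket rows by qty < 9 → 'cold' else 'hot'; count each bucket.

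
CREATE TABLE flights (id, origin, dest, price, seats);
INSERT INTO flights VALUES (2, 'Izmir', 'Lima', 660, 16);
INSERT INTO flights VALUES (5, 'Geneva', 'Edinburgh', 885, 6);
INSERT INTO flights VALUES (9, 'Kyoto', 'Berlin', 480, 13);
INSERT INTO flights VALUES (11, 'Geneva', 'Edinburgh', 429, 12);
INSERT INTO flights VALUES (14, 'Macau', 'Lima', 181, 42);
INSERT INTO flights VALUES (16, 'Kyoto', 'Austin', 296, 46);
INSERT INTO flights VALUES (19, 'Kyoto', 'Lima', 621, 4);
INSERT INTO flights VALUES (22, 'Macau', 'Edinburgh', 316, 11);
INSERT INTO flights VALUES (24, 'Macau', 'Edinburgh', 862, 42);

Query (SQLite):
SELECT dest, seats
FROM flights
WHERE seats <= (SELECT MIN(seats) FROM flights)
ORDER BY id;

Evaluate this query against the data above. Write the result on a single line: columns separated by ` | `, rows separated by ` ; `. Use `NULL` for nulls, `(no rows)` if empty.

Lima | 4

Scalar subquery: MIN(seats) over all flights rows = 4.
Keep rows where seats <= that value.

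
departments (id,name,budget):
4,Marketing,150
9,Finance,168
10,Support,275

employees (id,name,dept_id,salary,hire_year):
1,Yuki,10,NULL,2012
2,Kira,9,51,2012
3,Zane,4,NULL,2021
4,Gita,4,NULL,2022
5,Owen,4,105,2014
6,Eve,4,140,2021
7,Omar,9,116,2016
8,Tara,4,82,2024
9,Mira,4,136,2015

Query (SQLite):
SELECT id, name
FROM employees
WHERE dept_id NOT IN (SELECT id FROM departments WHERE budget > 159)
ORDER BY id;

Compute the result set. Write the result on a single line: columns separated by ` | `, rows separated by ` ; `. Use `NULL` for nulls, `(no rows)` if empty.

3 | Zane ; 4 | Gita ; 5 | Owen ; 6 | Eve ; 8 | Tara ; 9 | Mira

Inner query: departments.id where budget > 159.
Outer: keep employees rows whose dept_id is not in that set.
Inner query → {9, 10}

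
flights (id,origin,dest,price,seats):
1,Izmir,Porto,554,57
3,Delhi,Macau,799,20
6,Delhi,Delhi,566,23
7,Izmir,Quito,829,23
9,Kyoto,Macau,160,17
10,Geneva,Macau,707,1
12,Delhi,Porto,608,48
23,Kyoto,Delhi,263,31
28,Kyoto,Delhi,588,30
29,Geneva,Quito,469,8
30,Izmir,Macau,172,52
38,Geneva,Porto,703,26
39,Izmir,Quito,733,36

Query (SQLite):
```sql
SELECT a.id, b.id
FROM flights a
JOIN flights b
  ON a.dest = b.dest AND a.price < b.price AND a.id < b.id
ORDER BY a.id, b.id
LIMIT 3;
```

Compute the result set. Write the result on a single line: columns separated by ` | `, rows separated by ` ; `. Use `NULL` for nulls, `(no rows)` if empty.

1 | 12 ; 1 | 38 ; 6 | 28

Pairs (a,b) with same dest, a.price < b.price, a.id < b.id.
dest groups: Delhi:{6,23,28} Macau:{3,9,10,30} Porto:{1,12,38} Quito:{7,29,39}
Ordered by (a.id, b.id); first 3.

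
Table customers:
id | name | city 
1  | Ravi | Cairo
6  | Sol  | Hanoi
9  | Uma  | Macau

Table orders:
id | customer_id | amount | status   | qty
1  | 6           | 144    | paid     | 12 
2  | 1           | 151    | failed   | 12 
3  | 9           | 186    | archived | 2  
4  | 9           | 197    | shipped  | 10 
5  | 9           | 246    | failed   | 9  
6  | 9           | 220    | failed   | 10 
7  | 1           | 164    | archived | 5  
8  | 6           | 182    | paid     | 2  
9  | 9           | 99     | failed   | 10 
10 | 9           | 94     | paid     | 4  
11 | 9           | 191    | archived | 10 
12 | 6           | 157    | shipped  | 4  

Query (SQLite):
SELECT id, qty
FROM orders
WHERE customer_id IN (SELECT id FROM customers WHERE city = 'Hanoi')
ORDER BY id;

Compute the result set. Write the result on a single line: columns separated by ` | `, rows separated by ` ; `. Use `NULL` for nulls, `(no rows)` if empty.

1 | 12 ; 8 | 2 ; 12 | 4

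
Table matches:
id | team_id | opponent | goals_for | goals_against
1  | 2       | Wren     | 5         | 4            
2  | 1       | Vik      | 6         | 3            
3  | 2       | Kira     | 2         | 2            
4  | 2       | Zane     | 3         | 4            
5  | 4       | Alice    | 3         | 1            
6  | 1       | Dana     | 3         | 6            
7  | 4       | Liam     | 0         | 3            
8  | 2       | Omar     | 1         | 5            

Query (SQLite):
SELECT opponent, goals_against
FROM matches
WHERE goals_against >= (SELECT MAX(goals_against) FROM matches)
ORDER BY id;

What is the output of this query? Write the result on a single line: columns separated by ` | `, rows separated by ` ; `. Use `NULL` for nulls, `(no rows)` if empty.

Dana | 6

Scalar subquery: MAX(goals_against) over all matches rows = 6.
Keep rows where goals_against >= that value.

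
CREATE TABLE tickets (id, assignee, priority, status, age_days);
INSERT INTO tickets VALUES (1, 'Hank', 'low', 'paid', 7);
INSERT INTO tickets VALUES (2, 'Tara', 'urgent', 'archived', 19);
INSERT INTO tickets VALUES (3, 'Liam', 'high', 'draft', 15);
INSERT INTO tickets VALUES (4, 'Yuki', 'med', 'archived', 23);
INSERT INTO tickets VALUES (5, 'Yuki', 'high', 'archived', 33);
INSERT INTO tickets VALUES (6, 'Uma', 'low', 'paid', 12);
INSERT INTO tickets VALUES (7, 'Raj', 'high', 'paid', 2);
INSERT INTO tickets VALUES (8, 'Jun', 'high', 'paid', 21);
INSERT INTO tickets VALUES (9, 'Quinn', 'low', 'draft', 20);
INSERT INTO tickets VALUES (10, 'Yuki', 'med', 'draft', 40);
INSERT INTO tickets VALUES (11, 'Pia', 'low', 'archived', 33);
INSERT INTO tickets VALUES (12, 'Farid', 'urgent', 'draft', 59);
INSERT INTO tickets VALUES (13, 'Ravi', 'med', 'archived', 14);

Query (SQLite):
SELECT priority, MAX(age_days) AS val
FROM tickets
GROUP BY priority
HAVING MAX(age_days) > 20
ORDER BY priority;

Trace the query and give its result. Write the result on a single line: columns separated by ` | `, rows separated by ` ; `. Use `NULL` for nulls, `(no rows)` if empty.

high | 33 ; low | 33 ; med | 40 ; urgent | 59

Partition tickets by priority; compute MAX(age_days) within each group.
HAVING: keep groups where MAX(age_days) > 20.
  high: ids {3, 5, 7, 8} → MAX(age_days)=33
  low: ids {1, 6, 9, 11} → MAX(age_days)=33
  med: ids {4, 10, 13} → MAX(age_days)=40
  urgent: ids {2, 12} → MAX(age_days)=59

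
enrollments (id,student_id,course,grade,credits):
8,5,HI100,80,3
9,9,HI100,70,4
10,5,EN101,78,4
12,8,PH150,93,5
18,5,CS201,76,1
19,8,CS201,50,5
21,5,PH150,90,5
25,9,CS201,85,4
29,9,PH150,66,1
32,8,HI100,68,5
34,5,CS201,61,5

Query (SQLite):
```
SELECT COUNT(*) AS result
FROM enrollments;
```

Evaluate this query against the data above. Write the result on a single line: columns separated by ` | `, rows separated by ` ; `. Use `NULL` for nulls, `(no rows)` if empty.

All grade values: [80, 70, 78, 93, 76, 50, 90, 85, 66, 68, 61].
COUNT(*) counts rows → 11.

11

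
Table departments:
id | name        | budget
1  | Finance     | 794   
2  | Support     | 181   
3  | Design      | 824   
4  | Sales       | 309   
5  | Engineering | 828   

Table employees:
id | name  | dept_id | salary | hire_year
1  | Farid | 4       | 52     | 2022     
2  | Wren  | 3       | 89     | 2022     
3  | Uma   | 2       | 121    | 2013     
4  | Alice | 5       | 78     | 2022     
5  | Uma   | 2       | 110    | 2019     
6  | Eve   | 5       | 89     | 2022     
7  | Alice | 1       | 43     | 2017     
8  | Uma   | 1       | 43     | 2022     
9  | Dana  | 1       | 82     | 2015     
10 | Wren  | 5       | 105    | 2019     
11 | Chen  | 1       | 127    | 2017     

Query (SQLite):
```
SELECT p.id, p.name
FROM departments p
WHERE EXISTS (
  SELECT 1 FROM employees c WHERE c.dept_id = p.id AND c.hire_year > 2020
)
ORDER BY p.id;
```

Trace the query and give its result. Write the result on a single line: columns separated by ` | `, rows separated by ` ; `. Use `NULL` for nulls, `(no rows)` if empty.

For each departments row, check whether any employees with matching dept_id has hire_year > 2020.
Keep rows where that is true.

1 | Finance ; 3 | Design ; 4 | Sales ; 5 | Engineering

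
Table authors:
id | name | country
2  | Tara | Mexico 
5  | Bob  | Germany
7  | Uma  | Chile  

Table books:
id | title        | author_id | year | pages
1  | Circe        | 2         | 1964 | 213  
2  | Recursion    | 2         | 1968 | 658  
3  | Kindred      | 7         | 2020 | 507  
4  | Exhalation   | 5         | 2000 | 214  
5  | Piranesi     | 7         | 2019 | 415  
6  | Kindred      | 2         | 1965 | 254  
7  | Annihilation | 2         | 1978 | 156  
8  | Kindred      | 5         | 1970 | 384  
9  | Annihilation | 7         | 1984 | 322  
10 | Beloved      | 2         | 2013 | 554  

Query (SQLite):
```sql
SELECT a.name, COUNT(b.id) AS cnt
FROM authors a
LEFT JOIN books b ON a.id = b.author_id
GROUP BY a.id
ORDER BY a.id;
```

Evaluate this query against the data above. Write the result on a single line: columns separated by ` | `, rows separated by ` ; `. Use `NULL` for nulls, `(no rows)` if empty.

Tara | 5 ; Bob | 2 ; Uma | 3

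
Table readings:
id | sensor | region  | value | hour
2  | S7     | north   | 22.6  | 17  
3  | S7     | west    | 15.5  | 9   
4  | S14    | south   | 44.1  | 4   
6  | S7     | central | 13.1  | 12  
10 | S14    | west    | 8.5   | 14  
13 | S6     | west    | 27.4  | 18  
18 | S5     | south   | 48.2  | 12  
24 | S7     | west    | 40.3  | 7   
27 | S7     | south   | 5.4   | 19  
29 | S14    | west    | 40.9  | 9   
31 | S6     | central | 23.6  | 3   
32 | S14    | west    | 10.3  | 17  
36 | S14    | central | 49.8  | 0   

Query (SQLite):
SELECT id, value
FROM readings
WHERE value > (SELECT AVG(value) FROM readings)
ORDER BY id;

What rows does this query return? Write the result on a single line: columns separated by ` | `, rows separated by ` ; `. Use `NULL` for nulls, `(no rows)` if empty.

4 | 44.1 ; 13 | 27.4 ; 18 | 48.2 ; 24 | 40.3 ; 29 | 40.9 ; 36 | 49.8

Scalar subquery: AVG(value) over all readings rows = 26.9.
Keep rows where value > that value.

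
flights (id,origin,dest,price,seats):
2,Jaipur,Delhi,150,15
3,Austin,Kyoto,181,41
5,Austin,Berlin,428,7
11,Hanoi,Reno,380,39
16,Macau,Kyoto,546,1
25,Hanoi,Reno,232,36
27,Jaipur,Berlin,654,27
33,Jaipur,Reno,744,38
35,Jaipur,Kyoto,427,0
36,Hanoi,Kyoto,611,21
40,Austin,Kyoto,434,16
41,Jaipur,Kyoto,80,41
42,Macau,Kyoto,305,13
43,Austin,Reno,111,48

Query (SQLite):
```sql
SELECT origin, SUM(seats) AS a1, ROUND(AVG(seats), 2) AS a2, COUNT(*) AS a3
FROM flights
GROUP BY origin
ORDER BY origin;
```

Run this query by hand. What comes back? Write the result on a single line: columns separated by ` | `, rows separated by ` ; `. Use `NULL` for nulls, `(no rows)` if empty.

Group flights by origin.
Per group compute: SUM(seats), ROUND(AVG(seats), 2), COUNT(*).
  Austin: ids {3, 5, 40, 43} → SUM(seats)=112, ROUND(AVG(seats), 2)=28, COUNT(*)=4
  Hanoi: ids {11, 25, 36} → SUM(seats)=96, ROUND(AVG(seats), 2)=32, COUNT(*)=3
  Jaipur: ids {2, 27, 33, 35, 41} → SUM(seats)=121, ROUND(AVG(seats), 2)=24.2, COUNT(*)=5
  Macau: ids {16, 42} → SUM(seats)=14, ROUND(AVG(seats), 2)=7, COUNT(*)=2

Austin | 112 | 28 | 4 ; Hanoi | 96 | 32 | 3 ; Jaipur | 121 | 24.2 | 5 ; Macau | 14 | 7 | 2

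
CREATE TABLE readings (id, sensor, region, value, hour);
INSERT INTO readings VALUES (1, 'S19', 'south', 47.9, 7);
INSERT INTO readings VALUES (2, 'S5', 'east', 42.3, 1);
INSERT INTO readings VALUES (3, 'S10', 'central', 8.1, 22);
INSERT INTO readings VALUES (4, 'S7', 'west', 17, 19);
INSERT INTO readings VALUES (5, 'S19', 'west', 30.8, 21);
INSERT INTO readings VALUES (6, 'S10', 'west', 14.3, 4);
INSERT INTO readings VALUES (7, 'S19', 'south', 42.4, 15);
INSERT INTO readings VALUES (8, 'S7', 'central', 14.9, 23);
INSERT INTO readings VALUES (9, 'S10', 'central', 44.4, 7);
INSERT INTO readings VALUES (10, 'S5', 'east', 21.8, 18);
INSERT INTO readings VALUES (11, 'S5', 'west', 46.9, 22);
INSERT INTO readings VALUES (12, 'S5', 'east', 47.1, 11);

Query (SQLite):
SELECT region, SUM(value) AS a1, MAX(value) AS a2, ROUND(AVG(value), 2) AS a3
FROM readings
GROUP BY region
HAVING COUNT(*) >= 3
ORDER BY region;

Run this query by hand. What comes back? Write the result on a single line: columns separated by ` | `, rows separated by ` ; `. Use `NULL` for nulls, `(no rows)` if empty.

Group readings by region.
Per group compute: SUM(value), MAX(value), ROUND(AVG(value), 2).
HAVING: drop groups with fewer than 3 rows.
  central: ids {3, 8, 9} → SUM(value)=67.4, MAX(value)=44.4, ROUND(AVG(value), 2)=22.47
  east: ids {2, 10, 12} → SUM(value)=111.2, MAX(value)=47.1, ROUND(AVG(value), 2)=37.07
  south: ids {1, 7} → SUM(value)=90.3, MAX(value)=47.9, ROUND(AVG(value), 2)=45.15
  west: ids {4, 5, 6, 11} → SUM(value)=109, MAX(value)=46.9, ROUND(AVG(value), 2)=27.25

central | 67.4 | 44.4 | 22.47 ; east | 111.2 | 47.1 | 37.07 ; west | 109 | 46.9 | 27.25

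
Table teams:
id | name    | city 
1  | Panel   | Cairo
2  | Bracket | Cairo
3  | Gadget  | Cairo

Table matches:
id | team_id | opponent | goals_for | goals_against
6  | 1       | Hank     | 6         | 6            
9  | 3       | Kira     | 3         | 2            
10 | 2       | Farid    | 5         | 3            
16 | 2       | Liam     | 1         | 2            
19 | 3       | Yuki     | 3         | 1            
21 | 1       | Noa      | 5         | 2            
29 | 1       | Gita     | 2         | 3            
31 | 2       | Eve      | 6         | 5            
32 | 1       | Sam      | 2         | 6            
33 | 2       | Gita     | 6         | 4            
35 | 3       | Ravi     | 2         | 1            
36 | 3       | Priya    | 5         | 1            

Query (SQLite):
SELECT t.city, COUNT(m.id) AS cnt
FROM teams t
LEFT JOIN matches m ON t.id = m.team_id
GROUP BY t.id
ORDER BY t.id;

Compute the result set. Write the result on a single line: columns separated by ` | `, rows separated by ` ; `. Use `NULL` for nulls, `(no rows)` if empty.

Cairo | 4 ; Cairo | 4 ; Cairo | 4

LEFT JOIN keeps every teams row; unmatched ones get NULL for matches columns.
Group by teams.id and compute COUNT(m.id). COUNT(col) of an all-NULL group is 0.
  1: ids {6, 21, 29, 32} → COUNT(m.id)=4
  2: ids {10, 16, 31, 33} → COUNT(m.id)=4
  3: ids {9, 19, 35, 36} → COUNT(m.id)=4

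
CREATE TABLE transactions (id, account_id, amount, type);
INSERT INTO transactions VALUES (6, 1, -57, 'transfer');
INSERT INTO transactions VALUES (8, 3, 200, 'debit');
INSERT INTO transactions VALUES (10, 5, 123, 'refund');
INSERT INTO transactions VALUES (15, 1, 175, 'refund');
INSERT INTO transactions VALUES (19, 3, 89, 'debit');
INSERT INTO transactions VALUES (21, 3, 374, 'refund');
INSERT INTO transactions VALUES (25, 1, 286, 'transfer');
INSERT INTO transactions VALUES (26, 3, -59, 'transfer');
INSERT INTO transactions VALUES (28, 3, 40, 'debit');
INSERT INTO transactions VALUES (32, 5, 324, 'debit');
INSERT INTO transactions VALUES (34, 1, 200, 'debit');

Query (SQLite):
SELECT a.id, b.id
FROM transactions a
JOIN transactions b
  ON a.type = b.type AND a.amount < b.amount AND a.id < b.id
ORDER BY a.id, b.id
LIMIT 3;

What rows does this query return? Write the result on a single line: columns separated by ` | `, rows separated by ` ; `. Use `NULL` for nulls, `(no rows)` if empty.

Pairs (a,b) with same type, a.amount < b.amount, a.id < b.id.
type groups: debit:{8,19,28,32,34} refund:{10,15,21} transfer:{6,25,26}
Ordered by (a.id, b.id); first 3.

6 | 25 ; 8 | 32 ; 10 | 15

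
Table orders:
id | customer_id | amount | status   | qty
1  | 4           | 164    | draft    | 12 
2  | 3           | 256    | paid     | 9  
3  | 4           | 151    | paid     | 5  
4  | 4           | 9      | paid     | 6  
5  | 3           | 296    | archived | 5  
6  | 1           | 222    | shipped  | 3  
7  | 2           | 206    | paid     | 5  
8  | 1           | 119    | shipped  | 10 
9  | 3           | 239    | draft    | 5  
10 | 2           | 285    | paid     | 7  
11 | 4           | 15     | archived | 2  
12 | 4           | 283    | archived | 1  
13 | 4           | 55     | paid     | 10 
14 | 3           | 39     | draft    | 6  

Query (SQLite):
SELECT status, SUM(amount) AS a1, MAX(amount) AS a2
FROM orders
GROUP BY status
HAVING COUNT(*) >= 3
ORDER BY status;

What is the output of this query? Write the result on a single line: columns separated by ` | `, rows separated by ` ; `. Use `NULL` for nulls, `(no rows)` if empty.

archived | 594 | 296 ; draft | 442 | 239 ; paid | 962 | 285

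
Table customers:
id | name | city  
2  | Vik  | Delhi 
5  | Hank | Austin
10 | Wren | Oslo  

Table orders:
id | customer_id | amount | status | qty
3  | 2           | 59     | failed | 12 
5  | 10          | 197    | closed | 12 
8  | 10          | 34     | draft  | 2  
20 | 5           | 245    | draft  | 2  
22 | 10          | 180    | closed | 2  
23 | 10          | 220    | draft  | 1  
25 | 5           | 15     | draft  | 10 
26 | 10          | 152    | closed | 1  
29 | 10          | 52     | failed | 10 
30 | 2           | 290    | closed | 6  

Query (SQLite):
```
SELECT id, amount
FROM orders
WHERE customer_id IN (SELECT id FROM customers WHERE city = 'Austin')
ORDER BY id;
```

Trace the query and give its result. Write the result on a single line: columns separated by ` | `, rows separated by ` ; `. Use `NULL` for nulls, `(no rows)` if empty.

20 | 245 ; 25 | 15

Inner query: customers.id where city = 'Austin'.
Outer: keep orders rows whose customer_id is in that set.
Inner query → {5}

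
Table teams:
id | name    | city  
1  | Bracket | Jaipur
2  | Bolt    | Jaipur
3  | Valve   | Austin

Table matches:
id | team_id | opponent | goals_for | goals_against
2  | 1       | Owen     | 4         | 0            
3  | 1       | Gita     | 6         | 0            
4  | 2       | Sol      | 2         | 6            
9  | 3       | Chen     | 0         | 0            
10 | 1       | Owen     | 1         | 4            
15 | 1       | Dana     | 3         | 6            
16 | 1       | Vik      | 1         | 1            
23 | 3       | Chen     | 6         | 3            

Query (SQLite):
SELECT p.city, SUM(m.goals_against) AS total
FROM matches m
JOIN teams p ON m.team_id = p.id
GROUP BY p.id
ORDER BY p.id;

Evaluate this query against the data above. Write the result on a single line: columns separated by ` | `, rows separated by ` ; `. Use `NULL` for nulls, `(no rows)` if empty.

Jaipur | 11 ; Jaipur | 6 ; Austin | 3

Join each matches row to its teams via team_id.
Group joined rows by teams.id; compute SUM(m.goals_against) per group.
  1: ids {2, 3, 10, 15, 16} → SUM(m.goals_against)=11
  2: ids {4} → SUM(m.goals_against)=6
  3: ids {9, 23} → SUM(m.goals_against)=3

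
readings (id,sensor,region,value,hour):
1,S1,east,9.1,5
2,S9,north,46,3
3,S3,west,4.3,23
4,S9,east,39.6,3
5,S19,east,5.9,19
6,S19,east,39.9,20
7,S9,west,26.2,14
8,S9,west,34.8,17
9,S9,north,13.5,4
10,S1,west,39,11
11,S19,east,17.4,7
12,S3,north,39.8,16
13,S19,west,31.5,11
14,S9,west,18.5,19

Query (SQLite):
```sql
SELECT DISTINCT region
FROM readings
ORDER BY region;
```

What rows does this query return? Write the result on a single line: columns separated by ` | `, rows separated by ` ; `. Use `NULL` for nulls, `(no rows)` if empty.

Collect distinct region values from readings.

east ; north ; west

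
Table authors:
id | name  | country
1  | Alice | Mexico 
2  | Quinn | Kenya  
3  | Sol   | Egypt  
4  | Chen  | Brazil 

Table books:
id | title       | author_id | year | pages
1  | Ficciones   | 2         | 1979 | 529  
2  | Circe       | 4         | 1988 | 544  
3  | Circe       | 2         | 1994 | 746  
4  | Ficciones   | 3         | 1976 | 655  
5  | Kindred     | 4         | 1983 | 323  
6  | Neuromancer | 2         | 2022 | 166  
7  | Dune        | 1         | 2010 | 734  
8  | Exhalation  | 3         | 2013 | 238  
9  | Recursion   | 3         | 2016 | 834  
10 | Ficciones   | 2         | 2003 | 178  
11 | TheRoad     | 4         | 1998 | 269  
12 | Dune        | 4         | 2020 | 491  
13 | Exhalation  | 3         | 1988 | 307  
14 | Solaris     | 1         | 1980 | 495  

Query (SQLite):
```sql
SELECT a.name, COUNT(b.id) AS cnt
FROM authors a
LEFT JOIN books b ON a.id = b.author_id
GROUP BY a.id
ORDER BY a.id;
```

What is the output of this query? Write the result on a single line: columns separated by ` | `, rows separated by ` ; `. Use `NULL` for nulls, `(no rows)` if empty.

LEFT JOIN keeps every authors row; unmatched ones get NULL for books columns.
Group by authors.id and compute COUNT(b.id). COUNT(col) of an all-NULL group is 0.
  1: ids {7, 14} → COUNT(b.id)=2
  2: ids {1, 3, 6, 10} → COUNT(b.id)=4
  3: ids {4, 8, 9, 13} → COUNT(b.id)=4
  4: ids {2, 5, 11, 12} → COUNT(b.id)=4

Alice | 2 ; Quinn | 4 ; Sol | 4 ; Chen | 4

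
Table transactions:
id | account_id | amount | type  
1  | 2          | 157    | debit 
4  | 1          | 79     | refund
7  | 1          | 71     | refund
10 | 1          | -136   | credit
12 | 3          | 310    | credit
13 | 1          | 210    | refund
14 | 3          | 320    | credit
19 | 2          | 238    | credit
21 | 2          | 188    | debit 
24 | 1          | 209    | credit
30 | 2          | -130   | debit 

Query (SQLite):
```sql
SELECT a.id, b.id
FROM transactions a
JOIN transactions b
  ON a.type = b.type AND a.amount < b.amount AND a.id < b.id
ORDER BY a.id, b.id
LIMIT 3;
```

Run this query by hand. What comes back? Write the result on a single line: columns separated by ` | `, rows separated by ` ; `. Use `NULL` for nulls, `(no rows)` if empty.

Pairs (a,b) with same type, a.amount < b.amount, a.id < b.id.
type groups: credit:{10,12,14,19,24} debit:{1,21,30} refund:{4,7,13}
Ordered by (a.id, b.id); first 3.

1 | 21 ; 4 | 13 ; 7 | 13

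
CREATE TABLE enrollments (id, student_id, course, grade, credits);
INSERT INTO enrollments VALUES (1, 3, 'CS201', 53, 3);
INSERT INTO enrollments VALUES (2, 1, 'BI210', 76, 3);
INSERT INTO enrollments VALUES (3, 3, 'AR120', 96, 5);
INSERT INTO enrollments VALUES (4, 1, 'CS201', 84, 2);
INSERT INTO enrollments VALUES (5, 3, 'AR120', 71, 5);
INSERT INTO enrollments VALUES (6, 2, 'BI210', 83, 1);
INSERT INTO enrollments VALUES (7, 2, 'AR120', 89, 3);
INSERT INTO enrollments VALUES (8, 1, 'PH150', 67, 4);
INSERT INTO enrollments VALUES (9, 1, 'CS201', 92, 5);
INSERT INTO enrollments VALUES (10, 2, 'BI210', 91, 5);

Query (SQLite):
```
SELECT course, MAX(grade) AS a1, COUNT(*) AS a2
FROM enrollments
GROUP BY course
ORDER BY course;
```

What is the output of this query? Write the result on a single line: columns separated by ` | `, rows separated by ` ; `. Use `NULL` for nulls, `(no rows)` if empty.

Group enrollments by course.
Per group compute: MAX(grade), COUNT(*).
  AR120: ids {3, 5, 7} → MAX(grade)=96, COUNT(*)=3
  BI210: ids {2, 6, 10} → MAX(grade)=91, COUNT(*)=3
  CS201: ids {1, 4, 9} → MAX(grade)=92, COUNT(*)=3
  PH150: ids {8} → MAX(grade)=67, COUNT(*)=1

AR120 | 96 | 3 ; BI210 | 91 | 3 ; CS201 | 92 | 3 ; PH150 | 67 | 1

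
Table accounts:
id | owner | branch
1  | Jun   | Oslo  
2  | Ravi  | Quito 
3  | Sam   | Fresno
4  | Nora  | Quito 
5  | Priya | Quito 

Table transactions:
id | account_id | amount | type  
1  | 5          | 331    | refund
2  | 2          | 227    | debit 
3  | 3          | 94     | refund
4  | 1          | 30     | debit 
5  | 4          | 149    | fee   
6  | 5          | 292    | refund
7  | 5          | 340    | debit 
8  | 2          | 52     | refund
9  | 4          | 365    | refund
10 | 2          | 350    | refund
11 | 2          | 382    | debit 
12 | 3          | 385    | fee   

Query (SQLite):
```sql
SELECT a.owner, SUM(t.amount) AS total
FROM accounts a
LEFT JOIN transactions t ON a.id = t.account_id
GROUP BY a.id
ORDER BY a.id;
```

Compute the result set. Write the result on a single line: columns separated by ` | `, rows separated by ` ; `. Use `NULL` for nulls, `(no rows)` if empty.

Jun | 30 ; Ravi | 1011 ; Sam | 479 ; Nora | 514 ; Priya | 963

LEFT JOIN keeps every accounts row; unmatched ones get NULL for transactions columns.
Group by accounts.id and compute SUM(t.amount). SUM over an all-NULL group is NULL.
  1: ids {4} → SUM(t.amount)=30
  2: ids {2, 8, 10, 11} → SUM(t.amount)=1011
  3: ids {3, 12} → SUM(t.amount)=479
  4: ids {5, 9} → SUM(t.amount)=514
  5: ids {1, 6, 7} → SUM(t.amount)=963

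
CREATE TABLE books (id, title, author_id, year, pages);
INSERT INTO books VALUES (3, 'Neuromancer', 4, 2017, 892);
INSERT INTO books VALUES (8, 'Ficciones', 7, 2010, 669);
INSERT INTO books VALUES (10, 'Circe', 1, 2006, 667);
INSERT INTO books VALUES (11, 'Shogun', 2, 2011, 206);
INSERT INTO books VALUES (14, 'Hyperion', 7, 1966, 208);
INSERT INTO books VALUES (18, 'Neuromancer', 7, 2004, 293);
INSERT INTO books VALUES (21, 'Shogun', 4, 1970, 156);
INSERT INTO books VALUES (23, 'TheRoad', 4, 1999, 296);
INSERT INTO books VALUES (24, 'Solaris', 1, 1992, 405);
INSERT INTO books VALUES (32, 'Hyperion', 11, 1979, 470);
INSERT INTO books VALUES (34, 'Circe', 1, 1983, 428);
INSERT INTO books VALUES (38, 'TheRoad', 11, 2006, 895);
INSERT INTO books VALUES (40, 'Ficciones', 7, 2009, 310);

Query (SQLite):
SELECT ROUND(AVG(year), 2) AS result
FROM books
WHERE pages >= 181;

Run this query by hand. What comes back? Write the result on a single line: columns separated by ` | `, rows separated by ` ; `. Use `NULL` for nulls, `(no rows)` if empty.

1998.5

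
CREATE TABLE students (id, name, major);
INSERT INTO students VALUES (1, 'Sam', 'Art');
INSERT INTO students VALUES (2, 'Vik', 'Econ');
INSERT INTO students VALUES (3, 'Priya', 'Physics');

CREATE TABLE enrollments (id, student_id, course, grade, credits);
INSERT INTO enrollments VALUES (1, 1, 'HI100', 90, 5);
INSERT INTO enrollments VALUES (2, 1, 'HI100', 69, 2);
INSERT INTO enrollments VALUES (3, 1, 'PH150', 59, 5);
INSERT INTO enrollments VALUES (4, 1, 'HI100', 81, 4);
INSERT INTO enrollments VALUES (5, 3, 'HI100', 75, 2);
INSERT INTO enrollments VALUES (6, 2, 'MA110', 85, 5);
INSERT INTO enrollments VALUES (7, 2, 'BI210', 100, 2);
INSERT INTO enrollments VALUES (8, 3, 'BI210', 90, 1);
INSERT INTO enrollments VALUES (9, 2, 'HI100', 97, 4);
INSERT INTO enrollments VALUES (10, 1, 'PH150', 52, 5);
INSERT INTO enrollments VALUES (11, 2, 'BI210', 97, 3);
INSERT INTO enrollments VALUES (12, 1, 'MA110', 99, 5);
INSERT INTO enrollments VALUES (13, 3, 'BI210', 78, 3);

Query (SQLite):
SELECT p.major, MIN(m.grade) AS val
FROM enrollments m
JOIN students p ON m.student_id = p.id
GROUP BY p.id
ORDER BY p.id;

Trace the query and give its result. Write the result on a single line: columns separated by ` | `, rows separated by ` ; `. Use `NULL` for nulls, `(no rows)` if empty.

Join each enrollments row to its students via student_id.
Group joined rows by students.id; compute MIN(m.grade) per group.
  1: ids {1, 2, 3, 4, 10, 12} → MIN(m.grade)=52
  2: ids {6, 7, 9, 11} → MIN(m.grade)=85
  3: ids {5, 8, 13} → MIN(m.grade)=75

Art | 52 ; Econ | 85 ; Physics | 75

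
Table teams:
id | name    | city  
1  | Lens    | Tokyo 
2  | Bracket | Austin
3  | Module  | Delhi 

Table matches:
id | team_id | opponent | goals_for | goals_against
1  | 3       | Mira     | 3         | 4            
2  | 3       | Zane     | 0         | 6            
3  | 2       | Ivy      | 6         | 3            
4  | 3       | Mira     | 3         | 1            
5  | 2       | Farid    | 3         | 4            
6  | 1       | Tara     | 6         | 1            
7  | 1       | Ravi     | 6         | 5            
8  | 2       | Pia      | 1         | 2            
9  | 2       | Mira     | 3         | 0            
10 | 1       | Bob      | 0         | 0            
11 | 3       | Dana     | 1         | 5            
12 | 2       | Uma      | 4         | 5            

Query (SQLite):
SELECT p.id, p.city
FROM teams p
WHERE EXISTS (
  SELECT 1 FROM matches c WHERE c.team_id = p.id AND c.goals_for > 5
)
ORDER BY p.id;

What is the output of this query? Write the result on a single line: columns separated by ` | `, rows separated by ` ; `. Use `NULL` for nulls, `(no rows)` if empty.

1 | Tokyo ; 2 | Austin

For each teams row, check whether any matches with matching team_id has goals_for > 5.
Keep rows where that is true.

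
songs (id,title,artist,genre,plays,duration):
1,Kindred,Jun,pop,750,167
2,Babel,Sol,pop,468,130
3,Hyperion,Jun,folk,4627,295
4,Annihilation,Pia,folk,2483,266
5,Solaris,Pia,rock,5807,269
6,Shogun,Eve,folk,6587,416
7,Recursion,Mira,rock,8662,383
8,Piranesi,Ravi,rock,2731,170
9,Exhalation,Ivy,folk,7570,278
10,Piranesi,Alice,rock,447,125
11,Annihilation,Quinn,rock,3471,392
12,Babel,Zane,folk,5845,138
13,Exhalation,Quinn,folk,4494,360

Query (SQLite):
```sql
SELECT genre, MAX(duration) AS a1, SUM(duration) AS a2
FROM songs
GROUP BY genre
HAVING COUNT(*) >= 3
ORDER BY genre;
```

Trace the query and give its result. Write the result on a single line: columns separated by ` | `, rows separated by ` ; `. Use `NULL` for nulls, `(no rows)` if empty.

Group songs by genre.
Per group compute: MAX(duration), SUM(duration).
HAVING: drop groups with fewer than 3 rows.
  folk: ids {3, 4, 6, 9, 12, 13} → MAX(duration)=416, SUM(duration)=1753
  pop: ids {1, 2} → MAX(duration)=167, SUM(duration)=297
  rock: ids {5, 7, 8, 10, 11} → MAX(duration)=392, SUM(duration)=1339

folk | 416 | 1753 ; rock | 392 | 1339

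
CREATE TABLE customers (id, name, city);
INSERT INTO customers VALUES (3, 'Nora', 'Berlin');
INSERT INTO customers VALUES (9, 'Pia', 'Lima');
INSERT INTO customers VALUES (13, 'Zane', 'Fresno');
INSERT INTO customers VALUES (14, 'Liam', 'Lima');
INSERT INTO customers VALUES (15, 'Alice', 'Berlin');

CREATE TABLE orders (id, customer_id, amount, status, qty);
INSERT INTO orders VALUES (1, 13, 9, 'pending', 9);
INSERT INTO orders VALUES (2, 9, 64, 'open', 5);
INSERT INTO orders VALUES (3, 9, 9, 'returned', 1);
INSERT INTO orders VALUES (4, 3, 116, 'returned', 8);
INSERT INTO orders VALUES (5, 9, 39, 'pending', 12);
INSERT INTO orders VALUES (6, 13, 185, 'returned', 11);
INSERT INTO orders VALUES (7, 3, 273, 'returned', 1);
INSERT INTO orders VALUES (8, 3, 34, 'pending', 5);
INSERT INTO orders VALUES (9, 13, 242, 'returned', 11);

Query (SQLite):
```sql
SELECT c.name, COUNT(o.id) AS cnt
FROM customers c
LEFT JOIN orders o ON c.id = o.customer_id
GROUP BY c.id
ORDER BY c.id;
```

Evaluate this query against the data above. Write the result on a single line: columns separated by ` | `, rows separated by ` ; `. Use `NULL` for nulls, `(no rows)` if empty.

Nora | 3 ; Pia | 3 ; Zane | 3 ; Liam | 0 ; Alice | 0

LEFT JOIN keeps every customers row; unmatched ones get NULL for orders columns.
Group by customers.id and compute COUNT(o.id). COUNT(col) of an all-NULL group is 0.
  3: ids {4, 7, 8} → COUNT(o.id)=3
  9: ids {2, 3, 5} → COUNT(o.id)=3
  13: ids {1, 6, 9} → COUNT(o.id)=3
  14: ids {—} → COUNT(o.id)=0
  15: ids {—} → COUNT(o.id)=0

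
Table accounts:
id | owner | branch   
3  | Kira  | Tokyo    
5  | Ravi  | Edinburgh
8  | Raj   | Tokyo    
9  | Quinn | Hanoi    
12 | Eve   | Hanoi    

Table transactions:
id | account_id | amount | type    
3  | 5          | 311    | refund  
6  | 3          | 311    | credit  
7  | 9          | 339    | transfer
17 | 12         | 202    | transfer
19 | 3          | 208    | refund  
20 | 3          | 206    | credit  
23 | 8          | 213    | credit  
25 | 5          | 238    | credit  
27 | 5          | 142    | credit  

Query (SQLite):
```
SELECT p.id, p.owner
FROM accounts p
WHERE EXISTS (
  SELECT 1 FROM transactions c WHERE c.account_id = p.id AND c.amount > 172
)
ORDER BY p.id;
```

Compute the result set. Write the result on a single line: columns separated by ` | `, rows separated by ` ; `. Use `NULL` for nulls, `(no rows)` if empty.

For each accounts row, check whether any transactions with matching account_id has amount > 172.
Keep rows where that is true.

3 | Kira ; 5 | Ravi ; 8 | Raj ; 9 | Quinn ; 12 | Eve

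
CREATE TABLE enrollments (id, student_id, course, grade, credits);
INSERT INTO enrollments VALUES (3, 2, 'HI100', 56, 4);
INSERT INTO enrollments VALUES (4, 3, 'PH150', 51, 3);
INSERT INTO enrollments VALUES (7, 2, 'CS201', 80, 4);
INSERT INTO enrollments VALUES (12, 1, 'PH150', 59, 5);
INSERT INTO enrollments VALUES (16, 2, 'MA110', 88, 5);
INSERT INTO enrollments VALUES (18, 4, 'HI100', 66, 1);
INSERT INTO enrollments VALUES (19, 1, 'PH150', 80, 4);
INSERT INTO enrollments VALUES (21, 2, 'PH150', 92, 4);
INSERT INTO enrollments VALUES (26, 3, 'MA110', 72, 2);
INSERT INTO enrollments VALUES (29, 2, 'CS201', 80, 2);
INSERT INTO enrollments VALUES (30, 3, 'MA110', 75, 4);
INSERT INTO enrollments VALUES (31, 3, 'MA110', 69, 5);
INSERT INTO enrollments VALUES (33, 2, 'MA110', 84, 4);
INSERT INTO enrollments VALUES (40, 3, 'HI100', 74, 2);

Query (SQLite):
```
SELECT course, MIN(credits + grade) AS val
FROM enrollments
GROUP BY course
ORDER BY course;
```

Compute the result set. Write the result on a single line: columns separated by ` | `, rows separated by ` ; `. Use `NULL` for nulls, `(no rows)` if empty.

CS201 | 82 ; HI100 | 60 ; MA110 | 74 ; PH150 | 54

For each row compute credits + grade.
Group by course; take MIN of the expression per group.
  CS201: ids {7, 29} → MIN(credits + grade)=82
  HI100: ids {3, 18, 40} → MIN(credits + grade)=60
  MA110: ids {16, 26, 30, 31, 33} → MIN(credits + grade)=74
  PH150: ids {4, 12, 19, 21} → MIN(credits + grade)=54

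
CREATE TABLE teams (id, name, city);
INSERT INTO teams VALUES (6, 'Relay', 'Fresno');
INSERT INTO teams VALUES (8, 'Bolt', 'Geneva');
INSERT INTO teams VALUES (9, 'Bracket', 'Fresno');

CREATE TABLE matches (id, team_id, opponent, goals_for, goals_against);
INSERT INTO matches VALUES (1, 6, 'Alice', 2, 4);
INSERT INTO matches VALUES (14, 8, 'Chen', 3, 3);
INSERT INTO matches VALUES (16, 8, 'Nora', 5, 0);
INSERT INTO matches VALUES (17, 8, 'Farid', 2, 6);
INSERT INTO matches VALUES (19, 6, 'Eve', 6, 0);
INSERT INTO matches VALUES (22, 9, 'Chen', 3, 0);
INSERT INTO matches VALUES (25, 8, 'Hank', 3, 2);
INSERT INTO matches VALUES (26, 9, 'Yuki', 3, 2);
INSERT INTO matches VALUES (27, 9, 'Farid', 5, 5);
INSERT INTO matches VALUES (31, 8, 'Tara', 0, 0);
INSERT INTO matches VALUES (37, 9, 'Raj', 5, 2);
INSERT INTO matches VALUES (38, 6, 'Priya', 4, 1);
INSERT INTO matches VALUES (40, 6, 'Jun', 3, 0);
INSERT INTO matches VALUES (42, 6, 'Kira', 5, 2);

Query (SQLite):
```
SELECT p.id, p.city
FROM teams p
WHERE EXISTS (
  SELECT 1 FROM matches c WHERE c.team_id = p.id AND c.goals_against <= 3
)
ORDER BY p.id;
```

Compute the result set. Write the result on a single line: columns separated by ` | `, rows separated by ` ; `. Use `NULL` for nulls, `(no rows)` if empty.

6 | Fresno ; 8 | Geneva ; 9 | Fresno

For each teams row, check whether any matches with matching team_id has goals_against <= 3.
Keep rows where that is true.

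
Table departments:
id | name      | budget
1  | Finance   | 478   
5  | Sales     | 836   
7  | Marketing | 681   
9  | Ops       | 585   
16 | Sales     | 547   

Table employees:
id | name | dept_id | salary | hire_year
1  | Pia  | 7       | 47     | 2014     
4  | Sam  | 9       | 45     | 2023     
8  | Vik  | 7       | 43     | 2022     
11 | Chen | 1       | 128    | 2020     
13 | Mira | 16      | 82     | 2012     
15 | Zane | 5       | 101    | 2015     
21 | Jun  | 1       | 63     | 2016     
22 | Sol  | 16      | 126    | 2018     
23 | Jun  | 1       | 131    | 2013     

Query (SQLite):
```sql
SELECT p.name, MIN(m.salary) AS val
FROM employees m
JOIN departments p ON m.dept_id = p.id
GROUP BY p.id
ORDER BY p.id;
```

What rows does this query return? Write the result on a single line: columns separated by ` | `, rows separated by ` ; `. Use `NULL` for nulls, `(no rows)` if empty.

Finance | 63 ; Sales | 101 ; Marketing | 43 ; Ops | 45 ; Sales | 82

Join each employees row to its departments via dept_id.
Group joined rows by departments.id; compute MIN(m.salary) per group.
  1: ids {11, 21, 23} → MIN(m.salary)=63
  5: ids {15} → MIN(m.salary)=101
  7: ids {1, 8} → MIN(m.salary)=43
  9: ids {4} → MIN(m.salary)=45
  16: ids {13, 22} → MIN(m.salary)=82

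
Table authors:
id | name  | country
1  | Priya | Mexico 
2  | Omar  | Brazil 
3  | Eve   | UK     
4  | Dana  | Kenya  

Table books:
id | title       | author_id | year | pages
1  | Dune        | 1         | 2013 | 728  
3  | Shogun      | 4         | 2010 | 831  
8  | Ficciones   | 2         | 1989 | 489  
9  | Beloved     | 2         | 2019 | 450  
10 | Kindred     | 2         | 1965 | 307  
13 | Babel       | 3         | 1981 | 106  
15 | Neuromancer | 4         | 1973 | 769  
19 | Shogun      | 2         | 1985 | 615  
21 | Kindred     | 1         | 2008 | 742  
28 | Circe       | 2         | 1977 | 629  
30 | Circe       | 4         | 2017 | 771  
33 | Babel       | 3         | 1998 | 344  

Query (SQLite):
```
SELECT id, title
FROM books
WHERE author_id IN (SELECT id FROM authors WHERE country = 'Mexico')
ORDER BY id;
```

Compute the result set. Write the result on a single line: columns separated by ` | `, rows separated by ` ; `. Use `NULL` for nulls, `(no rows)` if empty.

1 | Dune ; 21 | Kindred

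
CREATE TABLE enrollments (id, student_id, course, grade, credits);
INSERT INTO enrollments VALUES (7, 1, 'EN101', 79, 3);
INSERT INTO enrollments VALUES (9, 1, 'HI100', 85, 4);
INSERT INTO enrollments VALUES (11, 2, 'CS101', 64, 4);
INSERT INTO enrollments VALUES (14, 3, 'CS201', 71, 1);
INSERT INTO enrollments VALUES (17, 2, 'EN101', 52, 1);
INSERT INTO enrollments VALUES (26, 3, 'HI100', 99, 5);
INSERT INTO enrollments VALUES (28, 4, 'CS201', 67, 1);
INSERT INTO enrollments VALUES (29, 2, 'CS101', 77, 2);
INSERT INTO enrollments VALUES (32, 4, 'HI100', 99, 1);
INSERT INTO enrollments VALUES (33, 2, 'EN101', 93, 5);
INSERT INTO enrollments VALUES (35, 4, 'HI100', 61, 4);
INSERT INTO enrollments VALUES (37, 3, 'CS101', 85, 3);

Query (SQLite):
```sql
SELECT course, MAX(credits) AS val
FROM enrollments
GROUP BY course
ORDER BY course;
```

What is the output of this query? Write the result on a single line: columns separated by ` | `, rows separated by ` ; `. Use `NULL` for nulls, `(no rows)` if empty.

CS101 | 4 ; CS201 | 1 ; EN101 | 5 ; HI100 | 5

Partition enrollments by course; compute MAX(credits) within each group.
  CS101: ids {11, 29, 37} → MAX(credits)=4
  CS201: ids {14, 28} → MAX(credits)=1
  EN101: ids {7, 17, 33} → MAX(credits)=5
  HI100: ids {9, 26, 32, 35} → MAX(credits)=5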